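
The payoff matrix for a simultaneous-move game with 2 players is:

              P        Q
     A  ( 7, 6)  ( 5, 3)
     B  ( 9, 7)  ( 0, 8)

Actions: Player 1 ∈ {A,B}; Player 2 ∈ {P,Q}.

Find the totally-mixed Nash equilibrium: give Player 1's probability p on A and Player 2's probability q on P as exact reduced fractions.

P1 indiff ⇒ q·7+(1-q)·5 = q·9+(1-q)·0 ⇒ q(-2) = (1-q)(-5) ⇒ q = 5/7
P2 indiff ⇒ p·6+(1-p)·7 = p·3+(1-p)·8 ⇒ p(3) = (1-p)(1) ⇒ p = 1/4

P1 mixes 1/4 on A; P2 mixes 5/7 on P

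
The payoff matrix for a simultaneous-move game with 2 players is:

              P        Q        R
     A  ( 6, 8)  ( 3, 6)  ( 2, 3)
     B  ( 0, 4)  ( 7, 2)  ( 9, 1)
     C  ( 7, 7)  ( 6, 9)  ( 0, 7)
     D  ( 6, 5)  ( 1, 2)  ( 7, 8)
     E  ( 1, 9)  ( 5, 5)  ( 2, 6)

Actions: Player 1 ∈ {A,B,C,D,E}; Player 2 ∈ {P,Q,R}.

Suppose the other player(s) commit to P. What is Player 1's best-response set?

argmax u_1 = {C}

u_1(A vs P) = 6
u_1(B vs P) = 0
u_1(C vs P) = 7
u_1(D vs P) = 6
u_1(E vs P) = 1
max payoff 7 at {C}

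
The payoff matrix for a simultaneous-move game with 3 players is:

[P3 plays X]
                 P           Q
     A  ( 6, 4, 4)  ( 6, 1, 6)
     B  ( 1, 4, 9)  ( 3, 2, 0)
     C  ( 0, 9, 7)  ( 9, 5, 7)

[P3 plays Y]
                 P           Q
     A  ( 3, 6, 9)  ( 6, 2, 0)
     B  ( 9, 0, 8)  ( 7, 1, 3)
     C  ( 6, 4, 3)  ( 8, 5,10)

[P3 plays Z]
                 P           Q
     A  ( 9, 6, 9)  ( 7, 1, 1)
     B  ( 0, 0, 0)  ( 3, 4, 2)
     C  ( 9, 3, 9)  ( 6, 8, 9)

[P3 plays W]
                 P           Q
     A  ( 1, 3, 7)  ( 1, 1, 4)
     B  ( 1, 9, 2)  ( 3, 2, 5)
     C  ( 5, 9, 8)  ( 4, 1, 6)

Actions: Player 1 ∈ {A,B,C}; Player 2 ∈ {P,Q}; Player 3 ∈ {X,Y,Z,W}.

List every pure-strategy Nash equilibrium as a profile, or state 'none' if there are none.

(A,P,X): not NE [P3→Z gives 9>4]
(A,P,Y): not NE [P1→B gives 9>3]
(A,P,Z): NE
(A,P,W): not NE [P1→C gives 5>1; P3→Z gives 9>7]
(A,Q,X): not NE [P1→C gives 9>6; P2→P gives 4>1]
(A,Q,Y): not NE [P1→C gives 8>6; P2→P gives 6>2; P3→X gives 6>0]
(A,Q,Z): not NE [P2→P gives 6>1; P3→X gives 6>1]
(A,Q,W): not NE [P1→C gives 4>1; P2→P gives 3>1; P3→X gives 6>4]
(B,P,X): not NE [P1→A gives 6>1]
(B,P,Y): not NE [P2→Q gives 1>0; P3→X gives 9>8]
(B,P,Z): not NE [P1→C gives 9>0; P2→Q gives 4>0; P3→X gives 9>0]
(B,P,W): not NE [P1→C gives 5>1; P3→X gives 9>2]
(B,Q,X): not NE [P1→C gives 9>3; P2→P gives 4>2; P3→W gives 5>0]
(B,Q,Y): not NE [P1→C gives 8>7; P3→W gives 5>3]
(B,Q,Z): not NE [P1→A gives 7>3; P3→W gives 5>2]
(B,Q,W): not NE [P1→C gives 4>3; P2→P gives 9>2]
(C,P,X): not NE [P1→A gives 6>0; P3→Z gives 9>7]
(C,P,Y): not NE [P1→B gives 9>6; P2→Q gives 5>4; P3→Z gives 9>3]
(C,P,Z): not NE [P2→Q gives 8>3]
(C,P,W): not NE [P3→Z gives 9>8]
(C,Q,X): not NE [P2→P gives 9>5; P3→Y gives 10>7]
(C,Q,Y): NE
(C,Q,Z): not NE [P1→A gives 7>6; P3→Y gives 10>9]
(C,Q,W): not NE [P2→P gives 9>1; P3→Y gives 10>6]

Nash profiles: (A,P,Z), (C,Q,Y)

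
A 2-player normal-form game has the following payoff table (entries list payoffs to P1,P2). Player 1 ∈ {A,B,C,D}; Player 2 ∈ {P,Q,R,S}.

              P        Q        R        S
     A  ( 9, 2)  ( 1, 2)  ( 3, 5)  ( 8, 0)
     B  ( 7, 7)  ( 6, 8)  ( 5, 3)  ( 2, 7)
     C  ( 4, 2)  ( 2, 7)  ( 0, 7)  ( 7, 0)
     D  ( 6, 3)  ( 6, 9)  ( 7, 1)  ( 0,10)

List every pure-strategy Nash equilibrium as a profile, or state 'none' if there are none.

PSNE = {(B,Q)}

(A,P): not NE [P2→R gives 5>2]
(A,Q): not NE [P1→D gives 6>1; P2→R gives 5>2]
(A,R): not NE [P1→D gives 7>3]
(A,S): not NE [P2→R gives 5>0]
(B,P): not NE [P1→A gives 9>7; P2→Q gives 8>7]
(B,Q): NE
(B,R): not NE [P1→D gives 7>5; P2→Q gives 8>3]
(B,S): not NE [P1→A gives 8>2; P2→Q gives 8>7]
(C,P): not NE [P1→A gives 9>4; P2→R gives 7>2]
(C,Q): not NE [P1→D gives 6>2]
(C,R): not NE [P1→D gives 7>0]
(C,S): not NE [P1→A gives 8>7; P2→R gives 7>0]
(D,P): not NE [P1→A gives 9>6; P2→S gives 10>3]
(D,Q): not NE [P2→S gives 10>9]
(D,R): not NE [P2→S gives 10>1]
(D,S): not NE [P1→A gives 8>0]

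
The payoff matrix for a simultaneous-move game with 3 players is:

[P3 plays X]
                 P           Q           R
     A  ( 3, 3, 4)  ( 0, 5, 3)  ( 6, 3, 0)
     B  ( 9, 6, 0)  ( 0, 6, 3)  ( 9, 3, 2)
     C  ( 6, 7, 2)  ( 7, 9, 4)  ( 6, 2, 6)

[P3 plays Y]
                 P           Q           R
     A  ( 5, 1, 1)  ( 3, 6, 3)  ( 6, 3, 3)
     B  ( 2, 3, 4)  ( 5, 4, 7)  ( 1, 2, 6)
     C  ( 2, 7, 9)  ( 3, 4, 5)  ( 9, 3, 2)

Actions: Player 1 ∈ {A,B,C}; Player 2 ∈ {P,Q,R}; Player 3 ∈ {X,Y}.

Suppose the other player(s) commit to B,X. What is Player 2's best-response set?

u_2(P vs B,X) = 6
u_2(Q vs B,X) = 6
u_2(R vs B,X) = 3
max payoff 6 at {P,Q}

argmax u_2 = {P,Q}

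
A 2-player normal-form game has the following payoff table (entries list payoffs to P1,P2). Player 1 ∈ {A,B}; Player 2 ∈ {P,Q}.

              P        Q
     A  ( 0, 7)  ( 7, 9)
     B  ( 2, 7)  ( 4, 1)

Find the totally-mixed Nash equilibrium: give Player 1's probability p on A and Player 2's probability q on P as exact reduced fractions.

P1 indiff ⇒ q·0+(1-q)·7 = q·2+(1-q)·4 ⇒ q(-2) = (1-q)(-3) ⇒ q = 3/5
P2 indiff ⇒ p·7+(1-p)·7 = p·9+(1-p)·1 ⇒ p(-2) = (1-p)(-6) ⇒ p = 3/4

p=3/4, q=3/5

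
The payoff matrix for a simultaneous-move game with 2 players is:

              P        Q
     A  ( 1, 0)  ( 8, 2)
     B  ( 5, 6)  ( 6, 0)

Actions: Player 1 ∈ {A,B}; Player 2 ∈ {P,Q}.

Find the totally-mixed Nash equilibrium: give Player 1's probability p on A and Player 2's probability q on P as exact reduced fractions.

(p,q) = (3/4, 1/3)

P1 indiff ⇒ q·1+(1-q)·8 = q·5+(1-q)·6 ⇒ q(-4) = (1-q)(-2) ⇒ q = 1/3
P2 indiff ⇒ p·0+(1-p)·6 = p·2+(1-p)·0 ⇒ p(-2) = (1-p)(-6) ⇒ p = 3/4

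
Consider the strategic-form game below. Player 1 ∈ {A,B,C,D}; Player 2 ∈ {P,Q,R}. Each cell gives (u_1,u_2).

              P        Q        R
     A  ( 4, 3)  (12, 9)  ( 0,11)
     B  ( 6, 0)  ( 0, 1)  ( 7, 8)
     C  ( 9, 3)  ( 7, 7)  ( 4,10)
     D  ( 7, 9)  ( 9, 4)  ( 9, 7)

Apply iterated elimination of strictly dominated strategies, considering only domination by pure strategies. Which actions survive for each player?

P1 drop B (D beats it: P:7>6 Q:9>0 R:9>7)
P2 drop Q (R beats it: A:11>9 C:10>7 D:7>4)
P1 drop A (C beats it: P:9>4 R:4>0)
P1→{C,D} P2→{P,R}

IESDS → P1:{C,D} P2:{P,R}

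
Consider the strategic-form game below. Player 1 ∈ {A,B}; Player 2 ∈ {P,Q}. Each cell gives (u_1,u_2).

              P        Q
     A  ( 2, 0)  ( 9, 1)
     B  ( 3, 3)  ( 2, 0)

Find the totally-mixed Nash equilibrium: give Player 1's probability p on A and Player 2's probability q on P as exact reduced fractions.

P1 indiff ⇒ q·2+(1-q)·9 = q·3+(1-q)·2 ⇒ q(-1) = (1-q)(-7) ⇒ q = 7/8
P2 indiff ⇒ p·0+(1-p)·3 = p·1+(1-p)·0 ⇒ p(-1) = (1-p)(-3) ⇒ p = 3/4

(p,q) = (3/4, 7/8)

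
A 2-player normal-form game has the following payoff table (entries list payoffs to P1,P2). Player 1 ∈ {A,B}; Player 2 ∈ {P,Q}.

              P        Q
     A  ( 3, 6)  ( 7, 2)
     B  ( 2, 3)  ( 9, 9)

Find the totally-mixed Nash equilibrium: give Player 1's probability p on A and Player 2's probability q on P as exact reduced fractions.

p=3/5, q=2/3

P1 indiff ⇒ q·3+(1-q)·7 = q·2+(1-q)·9 ⇒ q(1) = (1-q)(2) ⇒ q = 2/3
P2 indiff ⇒ p·6+(1-p)·3 = p·2+(1-p)·9 ⇒ p(4) = (1-p)(6) ⇒ p = 3/5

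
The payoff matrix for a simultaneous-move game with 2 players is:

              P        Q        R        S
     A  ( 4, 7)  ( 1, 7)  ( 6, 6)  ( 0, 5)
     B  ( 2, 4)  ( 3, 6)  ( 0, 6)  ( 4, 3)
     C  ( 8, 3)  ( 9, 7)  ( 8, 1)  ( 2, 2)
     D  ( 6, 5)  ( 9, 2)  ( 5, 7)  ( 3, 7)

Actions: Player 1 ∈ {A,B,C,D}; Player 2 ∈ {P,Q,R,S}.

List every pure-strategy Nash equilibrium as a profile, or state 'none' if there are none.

Nash profiles: (C,Q)

(A,P): not NE [P1→C gives 8>4]
(A,Q): not NE [P1→D gives 9>1]
(A,R): not NE [P1→C gives 8>6; P2→Q gives 7>6]
(A,S): not NE [P1→B gives 4>0; P2→Q gives 7>5]
(B,P): not NE [P1→C gives 8>2; P2→R gives 6>4]
(B,Q): not NE [P1→D gives 9>3]
(B,R): not NE [P1→C gives 8>0]
(B,S): not NE [P2→R gives 6>3]
(C,P): not NE [P2→Q gives 7>3]
(C,Q): NE
(C,R): not NE [P2→Q gives 7>1]
(C,S): not NE [P1→B gives 4>2; P2→Q gives 7>2]
(D,P): not NE [P1→C gives 8>6; P2→S gives 7>5]
(D,Q): not NE [P2→S gives 7>2]
(D,R): not NE [P1→C gives 8>5]
(D,S): not NE [P1→B gives 4>3]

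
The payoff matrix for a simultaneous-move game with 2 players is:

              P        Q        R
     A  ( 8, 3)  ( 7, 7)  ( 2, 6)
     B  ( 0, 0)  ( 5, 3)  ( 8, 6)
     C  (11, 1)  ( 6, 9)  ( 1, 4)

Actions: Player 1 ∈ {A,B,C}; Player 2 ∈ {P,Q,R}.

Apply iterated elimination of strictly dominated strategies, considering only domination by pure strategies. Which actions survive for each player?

P2 drop P (Q beats it: A:7>3 B:3>0 C:9>1)
P1 drop C (A beats it: Q:7>6 R:2>1)
P1→{A,B} P2→{Q,R}

Survivors P1:{A,B} P2:{Q,R}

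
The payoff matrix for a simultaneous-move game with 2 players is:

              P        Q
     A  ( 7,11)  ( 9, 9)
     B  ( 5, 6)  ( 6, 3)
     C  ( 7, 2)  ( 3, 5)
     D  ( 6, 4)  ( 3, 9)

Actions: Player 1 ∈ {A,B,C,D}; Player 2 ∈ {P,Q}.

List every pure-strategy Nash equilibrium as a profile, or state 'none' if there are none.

(A,P): NE
(A,Q): not NE [P2→P gives 11>9]
(B,P): not NE [P1→C gives 7>5]
(B,Q): not NE [P1→A gives 9>6; P2→P gives 6>3]
(C,P): not NE [P2→Q gives 5>2]
(C,Q): not NE [P1→A gives 9>3]
(D,P): not NE [P1→C gives 7>6; P2→Q gives 9>4]
(D,Q): not NE [P1→A gives 9>3]

Nash profiles: (A,P)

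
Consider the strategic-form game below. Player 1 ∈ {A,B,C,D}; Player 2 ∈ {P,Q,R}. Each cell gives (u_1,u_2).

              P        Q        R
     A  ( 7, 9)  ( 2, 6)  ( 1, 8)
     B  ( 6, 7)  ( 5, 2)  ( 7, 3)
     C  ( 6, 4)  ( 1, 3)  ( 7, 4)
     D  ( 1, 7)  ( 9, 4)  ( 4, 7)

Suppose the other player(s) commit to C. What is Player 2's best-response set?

u_2(P vs C) = 4
u_2(Q vs C) = 3
u_2(R vs C) = 4
max payoff 4 at {P,R}

P2 best: {P,R}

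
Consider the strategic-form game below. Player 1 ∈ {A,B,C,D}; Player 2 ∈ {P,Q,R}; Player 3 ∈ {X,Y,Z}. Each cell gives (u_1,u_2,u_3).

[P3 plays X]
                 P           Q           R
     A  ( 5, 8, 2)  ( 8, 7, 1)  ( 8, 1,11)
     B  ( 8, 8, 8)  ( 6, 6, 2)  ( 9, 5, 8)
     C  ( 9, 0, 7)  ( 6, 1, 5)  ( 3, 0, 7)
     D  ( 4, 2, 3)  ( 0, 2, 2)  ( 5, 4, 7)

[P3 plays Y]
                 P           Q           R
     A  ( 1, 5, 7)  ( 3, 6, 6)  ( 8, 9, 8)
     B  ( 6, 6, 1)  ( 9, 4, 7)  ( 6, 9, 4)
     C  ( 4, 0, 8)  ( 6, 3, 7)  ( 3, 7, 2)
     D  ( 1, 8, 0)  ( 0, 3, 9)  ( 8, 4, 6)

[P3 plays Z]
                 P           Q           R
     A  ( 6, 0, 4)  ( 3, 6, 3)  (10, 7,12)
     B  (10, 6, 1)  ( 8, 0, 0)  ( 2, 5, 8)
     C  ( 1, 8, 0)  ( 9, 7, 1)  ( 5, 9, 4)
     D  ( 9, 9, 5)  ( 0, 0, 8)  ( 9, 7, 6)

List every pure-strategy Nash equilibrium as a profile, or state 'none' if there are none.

(A,P,X): not NE [P1→C gives 9>5; P3→Y gives 7>2]
(A,P,Y): not NE [P1→B gives 6>1; P2→R gives 9>5]
(A,P,Z): not NE [P1→B gives 10>6; P2→R gives 7>0; P3→Y gives 7>4]
(A,Q,X): not NE [P2→P gives 8>7; P3→Y gives 6>1]
(A,Q,Y): not NE [P1→B gives 9>3; P2→R gives 9>6]
(A,Q,Z): not NE [P1→C gives 9>3; P2→R gives 7>6; P3→Y gives 6>3]
(A,R,X): not NE [P1→B gives 9>8; P2→P gives 8>1; P3→Z gives 12>11]
(A,R,Y): not NE [P3→Z gives 12>8]
(A,R,Z): NE
(B,P,X): not NE [P1→C gives 9>8]
(B,P,Y): not NE [P2→R gives 9>6; P3→X gives 8>1]
(B,P,Z): not NE [P3→X gives 8>1]
(B,Q,X): not NE [P1→A gives 8>6; P2→P gives 8>6; P3→Y gives 7>2]
(B,Q,Y): not NE [P2→R gives 9>4]
(B,Q,Z): not NE [P1→C gives 9>8; P2→P gives 6>0; P3→Y gives 7>0]
(B,R,X): not NE [P2→P gives 8>5]
(B,R,Y): not NE [P1→D gives 8>6; P3→Z gives 8>4]
(B,R,Z): not NE [P1→A gives 10>2; P2→P gives 6>5]
(C,P,X): not NE [P2→Q gives 1>0; P3→Y gives 8>7]
(C,P,Y): not NE [P1→B gives 6>4; P2→R gives 7>0]
(C,P,Z): not NE [P1→B gives 10>1; P2→R gives 9>8; P3→Y gives 8>0]
(C,Q,X): not NE [P1→A gives 8>6; P3→Y gives 7>5]
(C,Q,Y): not NE [P1→B gives 9>6; P2→R gives 7>3]
(C,Q,Z): not NE [P2→R gives 9>7; P3→Y gives 7>1]
(C,R,X): not NE [P1→B gives 9>3; P2→Q gives 1>0]
(C,R,Y): not NE [P1→D gives 8>3; P3→X gives 7>2]
(C,R,Z): not NE [P1→A gives 10>5; P3→X gives 7>4]
(D,P,X): not NE [P1→C gives 9>4; P2→R gives 4>2; P3→Z gives 5>3]
(D,P,Y): not NE [P1→B gives 6>1; P3→Z gives 5>0]
(D,P,Z): not NE [P1→B gives 10>9]
(D,Q,X): not NE [P1→A gives 8>0; P2→R gives 4>2; P3→Y gives 9>2]
(D,Q,Y): not NE [P1→B gives 9>0; P2→P gives 8>3]
(D,Q,Z): not NE [P1→C gives 9>0; P2→P gives 9>0; P3→Y gives 9>8]
(D,R,X): not NE [P1→B gives 9>5]
(D,R,Y): not NE [P2→P gives 8>4; P3→X gives 7>6]
(D,R,Z): not NE [P1→A gives 10>9; P2→P gives 9>7; P3→X gives 7>6]

PSNE = {(A,R,Z)}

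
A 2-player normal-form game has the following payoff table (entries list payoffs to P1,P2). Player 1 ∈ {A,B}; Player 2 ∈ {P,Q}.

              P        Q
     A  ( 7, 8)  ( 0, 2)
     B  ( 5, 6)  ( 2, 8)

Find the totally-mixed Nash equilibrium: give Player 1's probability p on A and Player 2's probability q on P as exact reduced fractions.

P1 indiff ⇒ q·7+(1-q)·0 = q·5+(1-q)·2 ⇒ q(2) = (1-q)(2) ⇒ q = 1/2
P2 indiff ⇒ p·8+(1-p)·6 = p·2+(1-p)·8 ⇒ p(6) = (1-p)(2) ⇒ p = 1/4

(p,q) = (1/4, 1/2)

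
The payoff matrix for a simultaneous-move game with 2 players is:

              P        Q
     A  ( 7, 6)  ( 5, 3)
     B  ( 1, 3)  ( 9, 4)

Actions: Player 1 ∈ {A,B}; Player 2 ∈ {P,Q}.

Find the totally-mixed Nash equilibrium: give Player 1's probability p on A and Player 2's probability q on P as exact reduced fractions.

P1 indiff ⇒ q·7+(1-q)·5 = q·1+(1-q)·9 ⇒ q(6) = (1-q)(4) ⇒ q = 2/5
P2 indiff ⇒ p·6+(1-p)·3 = p·3+(1-p)·4 ⇒ p(3) = (1-p)(1) ⇒ p = 1/4

p=1/4, q=2/5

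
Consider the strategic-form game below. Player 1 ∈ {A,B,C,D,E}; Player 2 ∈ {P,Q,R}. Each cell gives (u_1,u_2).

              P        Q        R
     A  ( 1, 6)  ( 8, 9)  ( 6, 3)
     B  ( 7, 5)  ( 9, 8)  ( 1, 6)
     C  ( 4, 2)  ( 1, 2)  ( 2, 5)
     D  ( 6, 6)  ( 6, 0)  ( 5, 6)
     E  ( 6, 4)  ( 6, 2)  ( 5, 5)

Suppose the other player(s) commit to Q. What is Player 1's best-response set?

u_1(A vs Q) = 8
u_1(B vs Q) = 9
u_1(C vs Q) = 1
u_1(D vs Q) = 6
u_1(E vs Q) = 6
max payoff 9 at {B}

argmax u_1 = {B}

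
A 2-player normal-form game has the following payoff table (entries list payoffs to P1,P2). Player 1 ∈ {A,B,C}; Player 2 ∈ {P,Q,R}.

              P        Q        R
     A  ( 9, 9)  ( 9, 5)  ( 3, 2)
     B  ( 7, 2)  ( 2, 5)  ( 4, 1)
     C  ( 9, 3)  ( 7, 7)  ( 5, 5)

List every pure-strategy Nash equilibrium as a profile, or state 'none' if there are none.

PSNE = {(A,P)}

(A,P): NE
(A,Q): not NE [P2→P gives 9>5]
(A,R): not NE [P1→C gives 5>3; P2→P gives 9>2]
(B,P): not NE [P1→C gives 9>7; P2→Q gives 5>2]
(B,Q): not NE [P1→A gives 9>2]
(B,R): not NE [P1→C gives 5>4; P2→Q gives 5>1]
(C,P): not NE [P2→Q gives 7>3]
(C,Q): not NE [P1→A gives 9>7]
(C,R): not NE [P2→Q gives 7>5]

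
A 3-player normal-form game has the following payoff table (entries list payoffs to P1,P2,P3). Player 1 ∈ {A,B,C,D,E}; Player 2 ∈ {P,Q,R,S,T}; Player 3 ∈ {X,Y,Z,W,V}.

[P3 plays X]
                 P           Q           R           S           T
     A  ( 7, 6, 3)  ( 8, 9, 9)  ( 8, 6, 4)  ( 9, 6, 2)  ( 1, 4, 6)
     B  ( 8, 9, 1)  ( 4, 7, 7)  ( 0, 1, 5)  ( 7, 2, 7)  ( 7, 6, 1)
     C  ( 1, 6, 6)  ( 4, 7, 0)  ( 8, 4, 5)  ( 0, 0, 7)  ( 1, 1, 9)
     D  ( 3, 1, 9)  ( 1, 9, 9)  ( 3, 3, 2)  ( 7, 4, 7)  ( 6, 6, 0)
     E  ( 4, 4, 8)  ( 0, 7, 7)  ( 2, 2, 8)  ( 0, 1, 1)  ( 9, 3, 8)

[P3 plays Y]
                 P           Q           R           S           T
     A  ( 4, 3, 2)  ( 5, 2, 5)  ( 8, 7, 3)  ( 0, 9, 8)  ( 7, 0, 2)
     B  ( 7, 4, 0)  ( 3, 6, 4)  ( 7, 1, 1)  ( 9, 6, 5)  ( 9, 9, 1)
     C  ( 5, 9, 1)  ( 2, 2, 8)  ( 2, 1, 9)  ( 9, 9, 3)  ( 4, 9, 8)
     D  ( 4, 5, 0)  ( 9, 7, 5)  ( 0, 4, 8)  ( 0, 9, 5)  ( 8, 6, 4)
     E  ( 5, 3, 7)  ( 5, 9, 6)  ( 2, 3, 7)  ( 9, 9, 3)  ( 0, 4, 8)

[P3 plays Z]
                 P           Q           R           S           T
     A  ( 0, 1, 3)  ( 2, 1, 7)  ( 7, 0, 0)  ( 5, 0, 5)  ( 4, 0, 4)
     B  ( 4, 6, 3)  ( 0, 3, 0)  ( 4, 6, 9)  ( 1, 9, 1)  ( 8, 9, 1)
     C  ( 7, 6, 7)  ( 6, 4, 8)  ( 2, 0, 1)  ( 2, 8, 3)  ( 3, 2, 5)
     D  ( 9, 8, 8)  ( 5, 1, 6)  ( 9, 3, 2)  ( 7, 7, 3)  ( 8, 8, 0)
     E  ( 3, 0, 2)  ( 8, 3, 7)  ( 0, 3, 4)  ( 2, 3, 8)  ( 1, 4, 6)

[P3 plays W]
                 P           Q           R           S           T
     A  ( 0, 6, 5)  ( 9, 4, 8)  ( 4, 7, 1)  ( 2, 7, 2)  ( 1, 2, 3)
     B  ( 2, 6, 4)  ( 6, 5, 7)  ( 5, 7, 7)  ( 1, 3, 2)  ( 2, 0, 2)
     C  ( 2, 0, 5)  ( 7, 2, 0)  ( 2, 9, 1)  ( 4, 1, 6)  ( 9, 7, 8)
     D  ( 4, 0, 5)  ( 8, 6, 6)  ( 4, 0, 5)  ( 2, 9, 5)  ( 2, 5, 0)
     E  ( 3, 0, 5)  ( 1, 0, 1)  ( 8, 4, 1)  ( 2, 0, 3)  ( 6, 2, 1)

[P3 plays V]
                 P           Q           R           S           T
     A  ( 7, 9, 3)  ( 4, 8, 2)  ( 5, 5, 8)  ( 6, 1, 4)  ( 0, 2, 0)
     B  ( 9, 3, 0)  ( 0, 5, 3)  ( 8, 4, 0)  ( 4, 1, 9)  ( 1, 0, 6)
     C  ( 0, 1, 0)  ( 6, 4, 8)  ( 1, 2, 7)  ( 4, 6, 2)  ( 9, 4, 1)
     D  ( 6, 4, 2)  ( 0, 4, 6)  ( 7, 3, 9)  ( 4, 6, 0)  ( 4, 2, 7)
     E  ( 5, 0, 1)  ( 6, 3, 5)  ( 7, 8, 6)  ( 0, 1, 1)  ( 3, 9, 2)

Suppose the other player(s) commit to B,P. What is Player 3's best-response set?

u_3(X vs B,P) = 1
u_3(Y vs B,P) = 0
u_3(Z vs B,P) = 3
u_3(W vs B,P) = 4
u_3(V vs B,P) = 0
max payoff 4 at {W}

BR_3 = {W}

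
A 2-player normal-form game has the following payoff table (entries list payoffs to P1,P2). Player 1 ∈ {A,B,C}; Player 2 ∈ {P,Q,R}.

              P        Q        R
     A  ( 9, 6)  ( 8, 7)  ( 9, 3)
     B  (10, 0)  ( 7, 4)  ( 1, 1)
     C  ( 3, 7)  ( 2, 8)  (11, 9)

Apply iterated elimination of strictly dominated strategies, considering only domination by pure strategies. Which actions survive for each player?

P2 drop P (Q beats it: A:7>6 B:4>0 C:8>7)
P1 drop B (A beats it: Q:8>7 R:9>1)
P1→{A,C} P2→{Q,R}

IESDS → P1:{A,C} P2:{Q,R}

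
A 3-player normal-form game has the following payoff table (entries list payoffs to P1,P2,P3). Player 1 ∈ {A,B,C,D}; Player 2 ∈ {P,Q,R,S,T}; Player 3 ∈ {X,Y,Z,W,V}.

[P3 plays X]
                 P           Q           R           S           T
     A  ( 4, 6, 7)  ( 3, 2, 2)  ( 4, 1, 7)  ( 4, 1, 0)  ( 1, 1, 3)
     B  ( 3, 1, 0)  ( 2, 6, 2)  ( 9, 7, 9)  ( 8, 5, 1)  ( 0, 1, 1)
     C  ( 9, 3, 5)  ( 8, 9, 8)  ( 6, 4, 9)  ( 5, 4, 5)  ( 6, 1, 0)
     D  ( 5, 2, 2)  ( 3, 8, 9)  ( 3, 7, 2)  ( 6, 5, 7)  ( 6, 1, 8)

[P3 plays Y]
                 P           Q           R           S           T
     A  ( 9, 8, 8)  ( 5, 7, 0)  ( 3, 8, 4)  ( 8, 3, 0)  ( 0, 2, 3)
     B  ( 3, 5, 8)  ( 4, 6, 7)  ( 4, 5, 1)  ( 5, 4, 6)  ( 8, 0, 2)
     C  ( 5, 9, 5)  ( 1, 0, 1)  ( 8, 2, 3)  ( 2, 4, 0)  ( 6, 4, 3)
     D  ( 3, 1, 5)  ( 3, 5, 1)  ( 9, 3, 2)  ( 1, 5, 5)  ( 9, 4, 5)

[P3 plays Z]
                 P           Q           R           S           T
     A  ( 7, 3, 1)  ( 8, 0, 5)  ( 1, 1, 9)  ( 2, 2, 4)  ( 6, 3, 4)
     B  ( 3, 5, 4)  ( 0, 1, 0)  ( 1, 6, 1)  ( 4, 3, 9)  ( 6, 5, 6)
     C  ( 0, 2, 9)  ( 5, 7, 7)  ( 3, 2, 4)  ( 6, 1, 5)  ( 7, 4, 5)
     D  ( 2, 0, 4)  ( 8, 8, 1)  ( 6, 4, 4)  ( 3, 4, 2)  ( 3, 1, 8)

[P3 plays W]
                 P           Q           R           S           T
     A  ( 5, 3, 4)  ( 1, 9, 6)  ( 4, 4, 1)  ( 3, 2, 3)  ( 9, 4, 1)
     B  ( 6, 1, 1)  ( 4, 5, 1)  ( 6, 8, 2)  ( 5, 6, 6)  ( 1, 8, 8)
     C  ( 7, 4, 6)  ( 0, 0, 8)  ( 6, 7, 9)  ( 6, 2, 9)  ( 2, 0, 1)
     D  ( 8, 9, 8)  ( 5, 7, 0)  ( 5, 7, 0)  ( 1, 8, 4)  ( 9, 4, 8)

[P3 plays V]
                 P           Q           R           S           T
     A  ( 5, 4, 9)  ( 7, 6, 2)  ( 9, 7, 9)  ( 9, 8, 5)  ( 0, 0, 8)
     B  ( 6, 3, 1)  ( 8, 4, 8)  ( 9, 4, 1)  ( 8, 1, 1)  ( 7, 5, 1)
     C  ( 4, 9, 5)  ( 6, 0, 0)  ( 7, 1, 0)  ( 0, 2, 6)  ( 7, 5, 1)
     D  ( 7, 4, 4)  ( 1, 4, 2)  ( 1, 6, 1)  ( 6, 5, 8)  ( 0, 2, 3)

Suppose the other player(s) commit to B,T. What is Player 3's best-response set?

u_3(X vs B,T) = 1
u_3(Y vs B,T) = 2
u_3(Z vs B,T) = 6
u_3(W vs B,T) = 8
u_3(V vs B,T) = 1
max payoff 8 at {W}

BR_3 = {W}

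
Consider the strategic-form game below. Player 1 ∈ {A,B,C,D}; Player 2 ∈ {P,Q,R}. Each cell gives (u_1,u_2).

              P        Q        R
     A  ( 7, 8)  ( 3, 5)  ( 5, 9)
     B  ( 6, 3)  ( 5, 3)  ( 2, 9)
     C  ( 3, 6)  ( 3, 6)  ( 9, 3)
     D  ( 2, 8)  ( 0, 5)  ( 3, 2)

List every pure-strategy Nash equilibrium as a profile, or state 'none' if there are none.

Equilibria: none

(A,P): not NE [P2→R gives 9>8]
(A,Q): not NE [P1→B gives 5>3; P2→R gives 9>5]
(A,R): not NE [P1→C gives 9>5]
(B,P): not NE [P1→A gives 7>6; P2→R gives 9>3]
(B,Q): not NE [P2→R gives 9>3]
(B,R): not NE [P1→C gives 9>2]
(C,P): not NE [P1→A gives 7>3]
(C,Q): not NE [P1→B gives 5>3]
(C,R): not NE [P2→Q gives 6>3]
(D,P): not NE [P1→A gives 7>2]
(D,Q): not NE [P1→B gives 5>0; P2→P gives 8>5]
(D,R): not NE [P1→C gives 9>3; P2→P gives 8>2]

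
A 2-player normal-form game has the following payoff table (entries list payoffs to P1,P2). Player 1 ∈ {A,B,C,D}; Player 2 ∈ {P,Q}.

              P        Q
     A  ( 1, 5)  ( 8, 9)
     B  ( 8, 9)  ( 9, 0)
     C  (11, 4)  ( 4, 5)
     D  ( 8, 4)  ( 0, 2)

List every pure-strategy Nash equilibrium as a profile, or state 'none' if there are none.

(A,P): not NE [P1→C gives 11>1; P2→Q gives 9>5]
(A,Q): not NE [P1→B gives 9>8]
(B,P): not NE [P1→C gives 11>8]
(B,Q): not NE [P2→P gives 9>0]
(C,P): not NE [P2→Q gives 5>4]
(C,Q): not NE [P1→B gives 9>4]
(D,P): not NE [P1→C gives 11>8]
(D,Q): not NE [P1→B gives 9>0; P2→P gives 4>2]

PSNE: ∅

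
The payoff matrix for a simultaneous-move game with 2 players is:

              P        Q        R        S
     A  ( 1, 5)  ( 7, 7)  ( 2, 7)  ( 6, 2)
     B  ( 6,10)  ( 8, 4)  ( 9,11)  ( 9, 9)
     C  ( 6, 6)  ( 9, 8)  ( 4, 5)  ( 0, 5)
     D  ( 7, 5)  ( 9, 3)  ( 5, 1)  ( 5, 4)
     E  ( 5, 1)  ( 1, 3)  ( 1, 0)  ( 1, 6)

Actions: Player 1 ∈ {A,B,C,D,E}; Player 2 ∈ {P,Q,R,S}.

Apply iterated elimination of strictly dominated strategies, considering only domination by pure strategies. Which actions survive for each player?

Survivors P1:{B,C,D} P2:{P,Q,R}

P1 drop A (B beats it: P:6>1 Q:8>7 R:9>2 S:9>6)
P1 drop E (B beats it: P:6>5 Q:8>1 R:9>1 S:9>1)
P2 drop S (P beats it: B:10>9 C:6>5 D:5>4)
P1→{B,C,D} P2→{P,Q,R}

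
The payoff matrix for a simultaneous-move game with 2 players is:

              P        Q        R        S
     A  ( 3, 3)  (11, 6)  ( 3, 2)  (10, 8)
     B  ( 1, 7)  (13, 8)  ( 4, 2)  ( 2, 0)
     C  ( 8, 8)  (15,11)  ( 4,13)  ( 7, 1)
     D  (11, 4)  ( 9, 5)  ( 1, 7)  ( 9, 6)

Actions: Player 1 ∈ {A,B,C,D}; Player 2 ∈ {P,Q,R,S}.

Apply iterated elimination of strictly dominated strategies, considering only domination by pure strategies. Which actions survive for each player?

Survivors P1:{A,B,C} P2:{Q,R,S}

P2 drop P (Q beats it: A:6>3 B:8>7 C:11>8 D:5>4)
P1 drop D (A beats it: Q:11>9 R:3>1 S:10>9)
P1→{A,B,C} P2→{Q,R,S}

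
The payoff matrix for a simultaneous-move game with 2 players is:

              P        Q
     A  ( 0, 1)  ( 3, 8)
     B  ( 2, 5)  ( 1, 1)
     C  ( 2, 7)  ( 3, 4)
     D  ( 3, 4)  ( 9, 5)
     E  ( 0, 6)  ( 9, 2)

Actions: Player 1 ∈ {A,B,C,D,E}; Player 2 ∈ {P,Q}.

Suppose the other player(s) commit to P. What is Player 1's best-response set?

BR_1 = {D}

u_1(A vs P) = 0
u_1(B vs P) = 2
u_1(C vs P) = 2
u_1(D vs P) = 3
u_1(E vs P) = 0
max payoff 3 at {D}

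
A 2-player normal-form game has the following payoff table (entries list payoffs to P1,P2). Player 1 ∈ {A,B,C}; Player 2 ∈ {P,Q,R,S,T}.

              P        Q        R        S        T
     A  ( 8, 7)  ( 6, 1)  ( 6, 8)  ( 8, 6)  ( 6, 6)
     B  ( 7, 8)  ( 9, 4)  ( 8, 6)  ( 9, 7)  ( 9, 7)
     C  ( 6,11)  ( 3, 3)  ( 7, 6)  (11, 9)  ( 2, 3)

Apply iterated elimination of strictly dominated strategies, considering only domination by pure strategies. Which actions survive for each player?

P2 drop Q (P beats it: A:7>1 B:8>4 C:11>3)
P2 drop S (P beats it: A:7>6 B:8>7 C:11>9)
P1 drop C (B beats it: P:7>6 R:8>7 T:9>2)
P2 drop T (P beats it: A:7>6 B:8>7)
P1→{A,B} P2→{P,R}

Survivors P1:{A,B} P2:{P,R}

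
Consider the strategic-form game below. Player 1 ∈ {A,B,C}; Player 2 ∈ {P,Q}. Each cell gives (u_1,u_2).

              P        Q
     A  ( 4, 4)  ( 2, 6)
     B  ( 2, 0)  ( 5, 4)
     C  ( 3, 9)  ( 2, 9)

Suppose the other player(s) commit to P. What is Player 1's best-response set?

u_1(A vs P) = 4
u_1(B vs P) = 2
u_1(C vs P) = 3
max payoff 4 at {A}

BR_1 = {A}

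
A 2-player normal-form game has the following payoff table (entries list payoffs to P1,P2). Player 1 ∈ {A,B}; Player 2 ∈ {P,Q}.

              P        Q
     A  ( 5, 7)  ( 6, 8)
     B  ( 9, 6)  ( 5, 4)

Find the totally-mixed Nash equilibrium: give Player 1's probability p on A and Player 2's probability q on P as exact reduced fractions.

p=2/3, q=1/5

P1 indiff ⇒ q·5+(1-q)·6 = q·9+(1-q)·5 ⇒ q(-4) = (1-q)(-1) ⇒ q = 1/5
P2 indiff ⇒ p·7+(1-p)·6 = p·8+(1-p)·4 ⇒ p(-1) = (1-p)(-2) ⇒ p = 2/3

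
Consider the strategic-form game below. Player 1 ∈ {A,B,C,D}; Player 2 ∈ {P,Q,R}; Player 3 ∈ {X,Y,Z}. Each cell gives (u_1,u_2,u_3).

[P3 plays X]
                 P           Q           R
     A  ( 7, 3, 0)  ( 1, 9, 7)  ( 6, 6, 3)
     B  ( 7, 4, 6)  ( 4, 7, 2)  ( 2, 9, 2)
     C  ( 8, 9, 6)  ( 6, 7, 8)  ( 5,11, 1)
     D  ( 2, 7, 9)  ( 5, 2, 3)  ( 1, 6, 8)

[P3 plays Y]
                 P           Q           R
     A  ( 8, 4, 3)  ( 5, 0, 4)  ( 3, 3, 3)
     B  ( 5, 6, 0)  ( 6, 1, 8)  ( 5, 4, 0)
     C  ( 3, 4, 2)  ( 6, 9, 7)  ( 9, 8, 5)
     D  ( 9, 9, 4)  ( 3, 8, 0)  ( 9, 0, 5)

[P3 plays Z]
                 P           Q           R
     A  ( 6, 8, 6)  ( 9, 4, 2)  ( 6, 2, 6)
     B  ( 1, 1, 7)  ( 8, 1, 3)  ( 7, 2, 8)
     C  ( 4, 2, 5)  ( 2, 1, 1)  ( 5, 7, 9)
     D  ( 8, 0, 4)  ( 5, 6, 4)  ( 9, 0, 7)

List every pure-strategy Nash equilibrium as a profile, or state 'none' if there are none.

PSNE: ∅

(A,P,X): not NE [P1→C gives 8>7; P2→Q gives 9>3; P3→Z gives 6>0]
(A,P,Y): not NE [P1→D gives 9>8; P3→Z gives 6>3]
(A,P,Z): not NE [P1→D gives 8>6]
(A,Q,X): not NE [P1→C gives 6>1]
(A,Q,Y): not NE [P1→C gives 6>5; P2→P gives 4>0; P3→X gives 7>4]
(A,Q,Z): not NE [P2→P gives 8>4; P3→X gives 7>2]
(A,R,X): not NE [P2→Q gives 9>6; P3→Z gives 6>3]
(A,R,Y): not NE [P1→D gives 9>3; P2→P gives 4>3; P3→Z gives 6>3]
(A,R,Z): not NE [P1→D gives 9>6; P2→P gives 8>2]
(B,P,X): not NE [P1→C gives 8>7; P2→R gives 9>4; P3→Z gives 7>6]
(B,P,Y): not NE [P1→D gives 9>5; P3→Z gives 7>0]
(B,P,Z): not NE [P1→D gives 8>1; P2→R gives 2>1]
(B,Q,X): not NE [P1→C gives 6>4; P2→R gives 9>7; P3→Y gives 8>2]
(B,Q,Y): not NE [P2→P gives 6>1]
(B,Q,Z): not NE [P1→A gives 9>8; P2→R gives 2>1; P3→Y gives 8>3]
(B,R,X): not NE [P1→A gives 6>2; P3→Z gives 8>2]
(B,R,Y): not NE [P1→D gives 9>5; P2→P gives 6>4; P3→Z gives 8>0]
(B,R,Z): not NE [P1→D gives 9>7]
(C,P,X): not NE [P2→R gives 11>9]
(C,P,Y): not NE [P1→D gives 9>3; P2→Q gives 9>4; P3→X gives 6>2]
(C,P,Z): not NE [P1→D gives 8>4; P2→R gives 7>2; P3→X gives 6>5]
(C,Q,X): not NE [P2→R gives 11>7]
(C,Q,Y): not NE [P3→X gives 8>7]
(C,Q,Z): not NE [P1→A gives 9>2; P2→R gives 7>1; P3→X gives 8>1]
(C,R,X): not NE [P1→A gives 6>5; P3→Z gives 9>1]
(C,R,Y): not NE [P2→Q gives 9>8; P3→Z gives 9>5]
(C,R,Z): not NE [P1→D gives 9>5]
(D,P,X): not NE [P1→C gives 8>2]
(D,P,Y): not NE [P3→X gives 9>4]
(D,P,Z): not NE [P2→Q gives 6>0; P3→X gives 9>4]
(D,Q,X): not NE [P1→C gives 6>5; P2→P gives 7>2; P3→Z gives 4>3]
(D,Q,Y): not NE [P1→C gives 6>3; P2→P gives 9>8; P3→Z gives 4>0]
(D,Q,Z): not NE [P1→A gives 9>5]
(D,R,X): not NE [P1→A gives 6>1; P2→P gives 7>6]
(D,R,Y): not NE [P2→P gives 9>0; P3→X gives 8>5]
(D,R,Z): not NE [P2→Q gives 6>0; P3→X gives 8>7]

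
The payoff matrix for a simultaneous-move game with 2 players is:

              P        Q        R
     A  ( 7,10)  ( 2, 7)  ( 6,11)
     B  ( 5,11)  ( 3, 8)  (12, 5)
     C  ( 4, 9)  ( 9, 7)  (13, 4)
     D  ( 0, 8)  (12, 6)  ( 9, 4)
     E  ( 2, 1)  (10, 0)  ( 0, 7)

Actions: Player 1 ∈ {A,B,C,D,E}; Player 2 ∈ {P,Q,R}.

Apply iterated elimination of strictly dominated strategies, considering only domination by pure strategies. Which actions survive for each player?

P2 drop Q (P beats it: A:10>7 B:11>8 C:9>7 D:8>6 E:1>0)
P1 drop D (B beats it: P:5>0 R:12>9)
P1 drop E (A beats it: P:7>2 R:6>0)
P1→{A,B,C} P2→{P,R}

IESDS → P1:{A,B,C} P2:{P,R}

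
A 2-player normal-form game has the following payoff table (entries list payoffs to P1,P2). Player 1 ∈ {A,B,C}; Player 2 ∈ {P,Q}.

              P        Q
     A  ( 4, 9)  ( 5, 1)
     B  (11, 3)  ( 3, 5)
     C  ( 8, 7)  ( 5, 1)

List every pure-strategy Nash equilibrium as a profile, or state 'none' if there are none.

(A,P): not NE [P1→B gives 11>4]
(A,Q): not NE [P2→P gives 9>1]
(B,P): not NE [P2→Q gives 5>3]
(B,Q): not NE [P1→C gives 5>3]
(C,P): not NE [P1→B gives 11>8]
(C,Q): not NE [P2→P gives 7>1]

No pure NE.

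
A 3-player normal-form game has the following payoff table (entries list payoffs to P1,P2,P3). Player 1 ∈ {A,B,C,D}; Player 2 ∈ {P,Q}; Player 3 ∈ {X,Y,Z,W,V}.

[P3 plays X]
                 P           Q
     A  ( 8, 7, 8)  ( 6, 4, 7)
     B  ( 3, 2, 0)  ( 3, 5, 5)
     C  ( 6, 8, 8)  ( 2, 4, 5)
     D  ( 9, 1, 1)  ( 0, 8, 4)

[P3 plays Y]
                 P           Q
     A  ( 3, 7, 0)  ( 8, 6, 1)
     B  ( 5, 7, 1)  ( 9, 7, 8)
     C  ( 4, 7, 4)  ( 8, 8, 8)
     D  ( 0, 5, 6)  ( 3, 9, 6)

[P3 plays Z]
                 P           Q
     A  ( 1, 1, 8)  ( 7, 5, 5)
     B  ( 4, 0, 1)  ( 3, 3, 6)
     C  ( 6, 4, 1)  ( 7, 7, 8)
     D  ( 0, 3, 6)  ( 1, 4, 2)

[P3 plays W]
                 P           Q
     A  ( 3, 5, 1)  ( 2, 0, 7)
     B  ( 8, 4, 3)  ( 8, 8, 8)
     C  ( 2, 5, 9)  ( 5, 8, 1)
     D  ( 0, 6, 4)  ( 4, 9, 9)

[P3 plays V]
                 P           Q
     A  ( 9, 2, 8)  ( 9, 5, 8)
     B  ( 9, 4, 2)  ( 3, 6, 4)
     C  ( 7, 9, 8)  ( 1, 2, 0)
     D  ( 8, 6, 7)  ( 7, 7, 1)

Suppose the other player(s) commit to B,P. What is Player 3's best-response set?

argmax u_3 = {W}

u_3(X vs B,P) = 0
u_3(Y vs B,P) = 1
u_3(Z vs B,P) = 1
u_3(W vs B,P) = 3
u_3(V vs B,P) = 2
max payoff 3 at {W}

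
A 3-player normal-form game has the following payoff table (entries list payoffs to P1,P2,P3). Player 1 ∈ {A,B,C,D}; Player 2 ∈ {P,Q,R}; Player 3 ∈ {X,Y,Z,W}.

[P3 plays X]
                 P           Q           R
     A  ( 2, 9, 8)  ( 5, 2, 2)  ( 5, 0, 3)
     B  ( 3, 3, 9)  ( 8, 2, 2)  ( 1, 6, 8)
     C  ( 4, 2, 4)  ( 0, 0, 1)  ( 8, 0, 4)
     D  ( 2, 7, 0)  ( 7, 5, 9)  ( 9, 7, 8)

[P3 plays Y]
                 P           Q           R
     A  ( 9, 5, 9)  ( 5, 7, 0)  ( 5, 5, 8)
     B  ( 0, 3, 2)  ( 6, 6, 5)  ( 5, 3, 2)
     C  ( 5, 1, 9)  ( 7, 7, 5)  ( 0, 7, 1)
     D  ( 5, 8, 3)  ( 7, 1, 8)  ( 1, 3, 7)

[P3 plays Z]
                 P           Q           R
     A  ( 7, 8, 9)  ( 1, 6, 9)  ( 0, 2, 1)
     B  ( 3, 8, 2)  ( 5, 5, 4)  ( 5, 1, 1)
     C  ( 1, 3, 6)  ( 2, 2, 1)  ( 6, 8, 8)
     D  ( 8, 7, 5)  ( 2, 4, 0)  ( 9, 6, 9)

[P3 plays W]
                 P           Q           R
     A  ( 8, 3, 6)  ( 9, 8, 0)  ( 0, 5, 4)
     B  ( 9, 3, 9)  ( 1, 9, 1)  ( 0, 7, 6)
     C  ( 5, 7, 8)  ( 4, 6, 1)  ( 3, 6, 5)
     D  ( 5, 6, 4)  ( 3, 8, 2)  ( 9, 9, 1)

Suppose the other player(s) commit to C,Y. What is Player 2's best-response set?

u_2(P vs C,Y) = 1
u_2(Q vs C,Y) = 7
u_2(R vs C,Y) = 7
max payoff 7 at {Q,R}

argmax u_2 = {Q,R}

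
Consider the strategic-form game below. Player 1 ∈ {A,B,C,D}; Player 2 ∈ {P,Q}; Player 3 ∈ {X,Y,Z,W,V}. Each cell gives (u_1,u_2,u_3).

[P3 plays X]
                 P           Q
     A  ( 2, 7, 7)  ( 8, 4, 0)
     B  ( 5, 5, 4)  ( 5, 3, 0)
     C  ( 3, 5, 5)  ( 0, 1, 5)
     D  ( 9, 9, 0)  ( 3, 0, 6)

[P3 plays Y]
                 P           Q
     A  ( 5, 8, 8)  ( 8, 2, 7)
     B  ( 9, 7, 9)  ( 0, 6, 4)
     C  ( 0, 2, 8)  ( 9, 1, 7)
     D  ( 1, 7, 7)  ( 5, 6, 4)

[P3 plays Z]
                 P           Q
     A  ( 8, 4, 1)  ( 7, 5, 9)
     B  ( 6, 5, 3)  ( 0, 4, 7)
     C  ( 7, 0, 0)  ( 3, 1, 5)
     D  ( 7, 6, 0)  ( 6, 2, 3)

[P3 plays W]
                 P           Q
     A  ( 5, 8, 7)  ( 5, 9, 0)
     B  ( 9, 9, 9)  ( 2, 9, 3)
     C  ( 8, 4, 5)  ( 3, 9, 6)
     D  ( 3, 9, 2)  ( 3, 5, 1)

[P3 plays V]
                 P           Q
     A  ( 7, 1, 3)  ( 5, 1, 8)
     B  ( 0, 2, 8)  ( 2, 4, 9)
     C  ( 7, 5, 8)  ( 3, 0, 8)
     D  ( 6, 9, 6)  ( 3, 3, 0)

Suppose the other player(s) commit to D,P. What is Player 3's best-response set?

argmax u_3 = {Y}

u_3(X vs D,P) = 0
u_3(Y vs D,P) = 7
u_3(Z vs D,P) = 0
u_3(W vs D,P) = 2
u_3(V vs D,P) = 6
max payoff 7 at {Y}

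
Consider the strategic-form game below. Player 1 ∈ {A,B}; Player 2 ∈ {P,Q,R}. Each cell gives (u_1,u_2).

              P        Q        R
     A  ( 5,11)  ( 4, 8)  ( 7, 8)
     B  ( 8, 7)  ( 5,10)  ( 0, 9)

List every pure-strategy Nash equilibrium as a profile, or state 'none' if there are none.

(A,P): not NE [P1→B gives 8>5]
(A,Q): not NE [P1→B gives 5>4; P2→P gives 11>8]
(A,R): not NE [P2→P gives 11>8]
(B,P): not NE [P2→Q gives 10>7]
(B,Q): NE
(B,R): not NE [P1→A gives 7>0; P2→Q gives 10>9]

NE set: (B,Q)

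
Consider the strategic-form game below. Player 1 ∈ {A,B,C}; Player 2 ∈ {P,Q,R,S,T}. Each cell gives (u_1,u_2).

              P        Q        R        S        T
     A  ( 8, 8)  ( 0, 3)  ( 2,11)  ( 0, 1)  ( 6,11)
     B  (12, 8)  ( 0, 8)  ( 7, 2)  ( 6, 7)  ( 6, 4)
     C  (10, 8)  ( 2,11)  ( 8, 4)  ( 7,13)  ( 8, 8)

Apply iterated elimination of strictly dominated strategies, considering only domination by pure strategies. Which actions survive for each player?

IESDS → P1:{B,C} P2:{P,Q,S}

P1 drop A (C beats it: P:10>8 Q:2>0 R:8>2 S:7>0 T:8>6)
P2 drop R (P beats it: B:8>2 C:8>4)
P2 drop T (Q beats it: B:8>4 C:11>8)
P1→{B,C} P2→{P,Q,S}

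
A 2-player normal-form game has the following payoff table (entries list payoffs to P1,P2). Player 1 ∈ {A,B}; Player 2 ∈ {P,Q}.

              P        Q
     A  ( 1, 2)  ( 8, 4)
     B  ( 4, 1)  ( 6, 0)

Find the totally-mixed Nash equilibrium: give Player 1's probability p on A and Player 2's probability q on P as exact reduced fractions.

P1 mixes 1/3 on A; P2 mixes 2/5 on P

P1 indiff ⇒ q·1+(1-q)·8 = q·4+(1-q)·6 ⇒ q(-3) = (1-q)(-2) ⇒ q = 2/5
P2 indiff ⇒ p·2+(1-p)·1 = p·4+(1-p)·0 ⇒ p(-2) = (1-p)(-1) ⇒ p = 1/3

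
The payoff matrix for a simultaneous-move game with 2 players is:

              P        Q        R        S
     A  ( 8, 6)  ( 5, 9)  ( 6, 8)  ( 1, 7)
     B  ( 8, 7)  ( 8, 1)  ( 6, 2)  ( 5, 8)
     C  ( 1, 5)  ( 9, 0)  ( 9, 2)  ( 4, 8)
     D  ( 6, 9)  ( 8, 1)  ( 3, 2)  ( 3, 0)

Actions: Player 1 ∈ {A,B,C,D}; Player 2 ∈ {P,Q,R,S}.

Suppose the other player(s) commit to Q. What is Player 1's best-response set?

u_1(A vs Q) = 5
u_1(B vs Q) = 8
u_1(C vs Q) = 9
u_1(D vs Q) = 8
max payoff 9 at {C}

argmax u_1 = {C}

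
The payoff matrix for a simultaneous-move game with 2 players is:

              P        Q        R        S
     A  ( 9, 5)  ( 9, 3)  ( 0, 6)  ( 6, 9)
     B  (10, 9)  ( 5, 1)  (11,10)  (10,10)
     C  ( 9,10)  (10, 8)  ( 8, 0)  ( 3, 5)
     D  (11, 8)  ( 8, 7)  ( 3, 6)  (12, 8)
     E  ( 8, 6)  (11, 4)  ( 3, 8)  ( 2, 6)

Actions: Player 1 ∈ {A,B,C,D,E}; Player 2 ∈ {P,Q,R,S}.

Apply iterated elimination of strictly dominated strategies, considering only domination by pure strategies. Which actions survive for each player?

Remaining: P1:{B,D} P2:{P,R,S}

P2 drop Q (P beats it: A:5>3 B:9>1 C:10>8 D:8>7 E:6>4)
P1 drop A (B beats it: P:10>9 R:11>0 S:10>6)
P1 drop C (B beats it: P:10>9 R:11>8 S:10>3)
P1 drop E (B beats it: P:10>8 R:11>3 S:10>2)
P1→{B,D} P2→{P,R,S}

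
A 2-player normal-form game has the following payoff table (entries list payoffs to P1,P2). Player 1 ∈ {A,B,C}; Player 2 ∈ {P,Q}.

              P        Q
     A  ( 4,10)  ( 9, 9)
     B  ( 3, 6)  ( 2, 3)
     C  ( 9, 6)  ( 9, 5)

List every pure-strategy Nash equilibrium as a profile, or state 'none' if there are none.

(A,P): not NE [P1→C gives 9>4]
(A,Q): not NE [P2→P gives 10>9]
(B,P): not NE [P1→C gives 9>3]
(B,Q): not NE [P1→C gives 9>2; P2→P gives 6>3]
(C,P): NE
(C,Q): not NE [P2→P gives 6>5]

Nash profiles: (C,P)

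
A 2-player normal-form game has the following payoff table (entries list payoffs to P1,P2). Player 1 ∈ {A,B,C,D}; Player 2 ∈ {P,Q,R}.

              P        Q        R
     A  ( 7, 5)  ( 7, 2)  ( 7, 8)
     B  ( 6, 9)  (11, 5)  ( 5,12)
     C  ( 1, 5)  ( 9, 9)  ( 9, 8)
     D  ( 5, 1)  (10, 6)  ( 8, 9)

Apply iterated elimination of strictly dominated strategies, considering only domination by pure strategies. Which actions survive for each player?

P2 drop P (R beats it: A:8>5 B:12>9 C:8>5 D:9>1)
P1 drop A (C beats it: Q:9>7 R:9>7)
P1→{B,C,D} P2→{Q,R}

IESDS → P1:{B,C,D} P2:{Q,R}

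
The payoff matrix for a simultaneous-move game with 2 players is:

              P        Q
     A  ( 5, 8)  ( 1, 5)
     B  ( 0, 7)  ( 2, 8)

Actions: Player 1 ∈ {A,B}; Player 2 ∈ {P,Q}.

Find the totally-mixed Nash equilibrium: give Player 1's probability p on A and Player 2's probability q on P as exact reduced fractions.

(p,q) = (1/4, 1/6)

P1 indiff ⇒ q·5+(1-q)·1 = q·0+(1-q)·2 ⇒ q(5) = (1-q)(1) ⇒ q = 1/6
P2 indiff ⇒ p·8+(1-p)·7 = p·5+(1-p)·8 ⇒ p(3) = (1-p)(1) ⇒ p = 1/4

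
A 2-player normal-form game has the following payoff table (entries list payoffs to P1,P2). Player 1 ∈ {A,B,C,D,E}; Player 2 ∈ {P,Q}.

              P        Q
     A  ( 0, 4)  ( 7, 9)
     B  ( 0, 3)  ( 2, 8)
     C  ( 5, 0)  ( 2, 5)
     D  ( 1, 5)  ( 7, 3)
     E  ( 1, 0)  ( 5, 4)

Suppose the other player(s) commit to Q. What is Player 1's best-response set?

u_1(A vs Q) = 7
u_1(B vs Q) = 2
u_1(C vs Q) = 2
u_1(D vs Q) = 7
u_1(E vs Q) = 5
max payoff 7 at {A,D}

argmax u_1 = {A,D}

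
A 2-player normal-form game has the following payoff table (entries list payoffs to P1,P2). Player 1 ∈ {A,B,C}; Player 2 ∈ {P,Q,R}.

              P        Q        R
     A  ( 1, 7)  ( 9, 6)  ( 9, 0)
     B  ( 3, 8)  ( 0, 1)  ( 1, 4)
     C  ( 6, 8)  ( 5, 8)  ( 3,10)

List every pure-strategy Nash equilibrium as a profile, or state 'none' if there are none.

(A,P): not NE [P1→C gives 6>1]
(A,Q): not NE [P2→P gives 7>6]
(A,R): not NE [P2→P gives 7>0]
(B,P): not NE [P1→C gives 6>3]
(B,Q): not NE [P1→A gives 9>0; P2→P gives 8>1]
(B,R): not NE [P1→A gives 9>1; P2→P gives 8>4]
(C,P): not NE [P2→R gives 10>8]
(C,Q): not NE [P1→A gives 9>5; P2→R gives 10>8]
(C,R): not NE [P1→A gives 9>3]

No pure NE.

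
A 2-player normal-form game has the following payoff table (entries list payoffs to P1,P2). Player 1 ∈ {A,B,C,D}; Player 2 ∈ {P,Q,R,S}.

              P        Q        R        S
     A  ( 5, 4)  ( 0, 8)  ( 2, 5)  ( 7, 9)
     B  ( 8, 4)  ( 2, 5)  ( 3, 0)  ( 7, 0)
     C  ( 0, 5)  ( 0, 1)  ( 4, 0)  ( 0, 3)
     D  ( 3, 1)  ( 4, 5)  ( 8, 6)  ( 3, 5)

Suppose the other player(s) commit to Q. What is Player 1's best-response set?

BR_1 = {D}

u_1(A vs Q) = 0
u_1(B vs Q) = 2
u_1(C vs Q) = 0
u_1(D vs Q) = 4
max payoff 4 at {D}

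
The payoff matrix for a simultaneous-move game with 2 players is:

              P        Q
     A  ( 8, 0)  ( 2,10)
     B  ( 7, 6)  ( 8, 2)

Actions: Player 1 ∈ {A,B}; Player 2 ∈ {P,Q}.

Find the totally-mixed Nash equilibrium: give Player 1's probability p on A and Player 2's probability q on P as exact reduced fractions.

P1 indiff ⇒ q·8+(1-q)·2 = q·7+(1-q)·8 ⇒ q(1) = (1-q)(6) ⇒ q = 6/7
P2 indiff ⇒ p·0+(1-p)·6 = p·10+(1-p)·2 ⇒ p(-10) = (1-p)(-4) ⇒ p = 2/7

p=2/7, q=6/7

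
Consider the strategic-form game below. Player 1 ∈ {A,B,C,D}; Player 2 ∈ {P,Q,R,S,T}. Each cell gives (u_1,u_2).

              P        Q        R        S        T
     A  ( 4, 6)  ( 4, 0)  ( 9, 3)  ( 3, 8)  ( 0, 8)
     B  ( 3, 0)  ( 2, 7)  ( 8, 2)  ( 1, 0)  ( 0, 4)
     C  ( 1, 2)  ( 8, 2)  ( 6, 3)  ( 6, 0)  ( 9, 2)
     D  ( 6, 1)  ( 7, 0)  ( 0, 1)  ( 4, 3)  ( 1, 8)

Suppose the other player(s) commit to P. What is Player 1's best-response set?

BR_1 = {D}

u_1(A vs P) = 4
u_1(B vs P) = 3
u_1(C vs P) = 1
u_1(D vs P) = 6
max payoff 6 at {D}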